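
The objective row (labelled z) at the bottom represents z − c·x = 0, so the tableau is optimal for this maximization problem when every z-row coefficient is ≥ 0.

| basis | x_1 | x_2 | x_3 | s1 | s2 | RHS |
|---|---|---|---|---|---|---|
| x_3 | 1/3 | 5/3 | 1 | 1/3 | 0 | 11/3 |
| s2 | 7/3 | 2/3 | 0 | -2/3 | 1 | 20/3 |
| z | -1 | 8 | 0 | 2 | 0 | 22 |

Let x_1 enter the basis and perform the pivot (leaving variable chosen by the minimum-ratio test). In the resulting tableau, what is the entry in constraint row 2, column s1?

Ratio test on column x_1 — row 1: (11/3)/(1/3) = 11; row 2: (20/3)/(7/3) = 20/7. Minimum is 20/7 at row 2 (s2 leaves); pivot element 7/3.
Divide row 2 by 7/3; eliminate column x_1 from the other rows.
In the new row 2, the s1 entry is the old entry divided by the pivot: (-2/3)/(7/3) = -2/7.

-2/7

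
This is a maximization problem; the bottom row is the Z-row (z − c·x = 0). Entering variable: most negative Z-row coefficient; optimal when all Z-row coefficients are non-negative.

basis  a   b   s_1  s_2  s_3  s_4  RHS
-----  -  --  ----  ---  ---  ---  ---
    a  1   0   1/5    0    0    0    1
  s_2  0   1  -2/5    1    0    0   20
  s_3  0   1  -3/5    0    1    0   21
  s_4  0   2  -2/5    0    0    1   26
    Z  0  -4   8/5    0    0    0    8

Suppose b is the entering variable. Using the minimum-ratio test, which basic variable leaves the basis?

Column b entries and ratios — a: 0 ≤ 0, skip; s_2: 20/1 = 20; s_3: 21/1 = 21; s_4: 26/2 = 13.
Smallest ratio is 13 in the row of s_4, so s_4 leaves.

s_4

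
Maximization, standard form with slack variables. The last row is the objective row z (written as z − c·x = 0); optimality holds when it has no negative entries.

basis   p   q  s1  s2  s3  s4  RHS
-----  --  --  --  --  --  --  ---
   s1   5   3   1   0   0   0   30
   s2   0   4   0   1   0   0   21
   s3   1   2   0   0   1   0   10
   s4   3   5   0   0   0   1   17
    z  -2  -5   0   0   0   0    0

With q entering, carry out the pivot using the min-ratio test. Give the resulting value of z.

Ratio test on column q — row 1: 30/3 = 10; row 2: 21/4 = 21/4; row 3: 10/2 = 5; row 4: 17/5 = 17/5. Minimum is 17/5 at row 4 (s4 leaves); pivot element 5.
Pivot on row 4; the z-row RHS becomes 0 − (-5)·(17/5) = 17.

17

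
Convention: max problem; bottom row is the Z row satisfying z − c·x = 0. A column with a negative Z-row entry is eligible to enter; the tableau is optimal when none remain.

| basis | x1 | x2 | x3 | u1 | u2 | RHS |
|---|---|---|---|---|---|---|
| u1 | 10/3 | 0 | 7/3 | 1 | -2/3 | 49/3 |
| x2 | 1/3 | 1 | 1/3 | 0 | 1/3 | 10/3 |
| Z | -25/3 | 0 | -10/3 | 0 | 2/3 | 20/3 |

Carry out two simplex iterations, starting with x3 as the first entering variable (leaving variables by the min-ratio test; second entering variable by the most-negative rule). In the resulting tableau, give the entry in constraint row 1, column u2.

Ratio test on column x3 — row 1: (49/3)/(7/3) = 7; row 2: (10/3)/(1/3) = 10. Minimum is 7 at row 1 (u1 leaves); pivot element 7/3.
Divide row 1 by 7/3; eliminate column x3 from the other rows.
Second iteration: most negative Z-row entry is -25/7 in column x1, so x1 enters.
Ratio test on column x1 — row 1: 7/(10/7) = 49/10; row 2: entry -1/7 ≤ 0. Minimum is 49/10 at row 1 (x3 leaves); pivot element 10/7.
Divide row 1 by 10/7; eliminate column x1 from the other rows.
After both pivots, the entry at constraint row 1, column u2 is -1/5.

-1/5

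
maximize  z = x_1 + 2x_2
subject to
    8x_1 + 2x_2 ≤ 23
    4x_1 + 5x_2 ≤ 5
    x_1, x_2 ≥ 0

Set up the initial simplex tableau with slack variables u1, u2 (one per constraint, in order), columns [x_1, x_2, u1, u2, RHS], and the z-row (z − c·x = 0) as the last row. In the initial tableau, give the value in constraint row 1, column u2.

Slack u2 belongs to constraint 2; its column is the unit vector e_2, so the entry in row 1 is 0.

0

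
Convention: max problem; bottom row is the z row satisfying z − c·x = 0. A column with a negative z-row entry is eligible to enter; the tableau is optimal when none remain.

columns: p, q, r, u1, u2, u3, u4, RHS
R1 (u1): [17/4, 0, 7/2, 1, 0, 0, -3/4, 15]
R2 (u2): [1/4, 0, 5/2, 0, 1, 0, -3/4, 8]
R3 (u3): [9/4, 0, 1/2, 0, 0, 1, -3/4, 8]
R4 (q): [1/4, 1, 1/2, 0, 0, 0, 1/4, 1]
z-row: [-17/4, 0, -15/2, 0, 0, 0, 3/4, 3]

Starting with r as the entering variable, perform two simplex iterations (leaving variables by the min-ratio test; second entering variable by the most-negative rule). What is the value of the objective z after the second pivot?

98/5

Ratio test on column r — row 1: 15/(7/2) = 30/7; row 2: 8/(5/2) = 16/5; row 3: 8/(1/2) = 16; row 4: 1/(1/2) = 2. Minimum is 2 at row 4 (q leaves); pivot element 1/2.
Pivot on row 4; the z-row RHS becomes 3 − (-15/2)·2 = 18.
Next entering variable (most negative z-row entry -1/2): p.
Ratio test on column p — row 1: 8/(5/2) = 16/5; row 2: entry -1 ≤ 0; row 3: 7/2 = 7/2; row 4: 2/(1/2) = 4. Minimum is 16/5 at row 1 (u1 leaves); pivot element 5/2.
After the second pivot the z-row RHS is 18 − (-1/2)·(16/5) = 98/5.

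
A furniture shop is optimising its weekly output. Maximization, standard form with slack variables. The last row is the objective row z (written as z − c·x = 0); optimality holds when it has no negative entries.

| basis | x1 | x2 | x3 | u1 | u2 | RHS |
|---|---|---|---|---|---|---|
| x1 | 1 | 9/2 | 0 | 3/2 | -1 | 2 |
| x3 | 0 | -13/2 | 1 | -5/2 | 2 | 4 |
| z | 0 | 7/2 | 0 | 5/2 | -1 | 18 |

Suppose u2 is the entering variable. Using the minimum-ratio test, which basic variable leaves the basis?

x3

Column u2 entries and ratios — x1: -1 ≤ 0, skip; x3: 4/2 = 2.
Smallest ratio is 2 in the row of x3, so x3 leaves.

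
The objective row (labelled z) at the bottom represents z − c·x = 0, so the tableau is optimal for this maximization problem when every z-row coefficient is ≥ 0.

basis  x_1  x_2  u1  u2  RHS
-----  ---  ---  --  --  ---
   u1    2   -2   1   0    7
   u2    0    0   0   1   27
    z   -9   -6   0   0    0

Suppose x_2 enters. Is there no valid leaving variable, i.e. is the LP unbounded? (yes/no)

Every constraint-row entry in column x_2 is ≤ 0, so increasing x_2 is unbounded.

yes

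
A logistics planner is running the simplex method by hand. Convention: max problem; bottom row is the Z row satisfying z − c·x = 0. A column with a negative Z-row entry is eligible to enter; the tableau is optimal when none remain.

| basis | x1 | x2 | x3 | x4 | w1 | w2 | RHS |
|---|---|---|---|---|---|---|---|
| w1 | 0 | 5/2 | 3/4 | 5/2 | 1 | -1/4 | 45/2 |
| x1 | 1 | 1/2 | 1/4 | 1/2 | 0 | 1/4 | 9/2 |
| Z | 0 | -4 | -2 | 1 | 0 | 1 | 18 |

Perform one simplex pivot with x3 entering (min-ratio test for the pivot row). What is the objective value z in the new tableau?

Ratio test on column x3 — row 1: (45/2)/(3/4) = 30; row 2: (9/2)/(1/4) = 18. Minimum is 18 at row 2 (x1 leaves); pivot element 1/4.
Pivot on row 2; the Z-row RHS becomes 18 − (-2)·18 = 54.

54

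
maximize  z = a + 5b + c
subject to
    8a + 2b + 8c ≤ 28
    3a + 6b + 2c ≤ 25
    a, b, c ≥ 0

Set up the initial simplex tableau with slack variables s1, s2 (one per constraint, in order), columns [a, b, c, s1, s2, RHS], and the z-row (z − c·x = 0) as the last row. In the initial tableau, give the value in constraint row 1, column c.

8

Constraint 1 has coefficient 8 on c.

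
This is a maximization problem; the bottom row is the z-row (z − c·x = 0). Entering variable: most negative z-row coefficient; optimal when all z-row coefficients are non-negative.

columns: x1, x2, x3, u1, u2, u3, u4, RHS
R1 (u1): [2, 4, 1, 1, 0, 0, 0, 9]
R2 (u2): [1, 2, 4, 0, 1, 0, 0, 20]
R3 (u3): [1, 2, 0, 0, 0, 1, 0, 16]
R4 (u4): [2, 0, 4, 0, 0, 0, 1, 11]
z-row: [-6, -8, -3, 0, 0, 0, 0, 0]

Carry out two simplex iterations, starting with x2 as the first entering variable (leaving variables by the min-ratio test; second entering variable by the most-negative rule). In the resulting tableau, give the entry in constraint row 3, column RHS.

23/2

Ratio test on column x2 — row 1: 9/4 = 9/4; row 2: 20/2 = 10; row 3: 16/2 = 8; row 4: entry 0 ≤ 0. Minimum is 9/4 at row 1 (u1 leaves); pivot element 4.
Divide row 1 by 4; eliminate column x2 from the other rows.
Second iteration: most negative z-row entry is -2 in column x1, so x1 enters.
Ratio test on column x1 — row 1: (9/4)/(1/2) = 9/2; row 2: entry 0 ≤ 0; row 3: entry 0 ≤ 0; row 4: 11/2 = 11/2. Minimum is 9/2 at row 1 (x2 leaves); pivot element 1/2.
Divide row 1 by 1/2; eliminate column x1 from the other rows.
After both pivots, the entry at constraint row 3, column RHS is 23/2.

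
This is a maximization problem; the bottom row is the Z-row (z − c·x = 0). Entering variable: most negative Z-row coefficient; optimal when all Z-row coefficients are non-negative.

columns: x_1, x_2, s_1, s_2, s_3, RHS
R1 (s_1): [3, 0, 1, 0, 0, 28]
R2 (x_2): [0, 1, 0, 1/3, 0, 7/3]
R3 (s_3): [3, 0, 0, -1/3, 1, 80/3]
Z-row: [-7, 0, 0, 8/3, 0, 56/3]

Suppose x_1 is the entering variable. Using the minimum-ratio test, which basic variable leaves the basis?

Column x_1 entries and ratios — s_1: 28/3 = 28/3; x_2: 0 ≤ 0, skip; s_3: (80/3)/3 = 80/9.
Smallest ratio is 80/9 in the row of s_3, so s_3 leaves.

s_3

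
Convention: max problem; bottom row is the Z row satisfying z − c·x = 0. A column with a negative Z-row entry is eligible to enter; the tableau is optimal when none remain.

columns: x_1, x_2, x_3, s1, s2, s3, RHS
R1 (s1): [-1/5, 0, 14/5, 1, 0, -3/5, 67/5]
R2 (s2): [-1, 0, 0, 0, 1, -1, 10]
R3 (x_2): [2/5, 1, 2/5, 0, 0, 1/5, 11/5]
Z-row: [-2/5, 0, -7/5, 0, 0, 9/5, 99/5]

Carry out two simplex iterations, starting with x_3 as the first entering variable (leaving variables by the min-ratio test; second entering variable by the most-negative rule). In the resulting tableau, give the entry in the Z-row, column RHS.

161/6

Ratio test on column x_3 — row 1: (67/5)/(14/5) = 67/14; row 2: entry 0 ≤ 0; row 3: (11/5)/(2/5) = 11/2. Minimum is 67/14 at row 1 (s1 leaves); pivot element 14/5.
Divide row 1 by 14/5; eliminate column x_3 from the other rows.
Second iteration: most negative Z-row entry is -1/2 in column x_1, so x_1 enters.
Ratio test on column x_1 — row 1: entry -1/14 ≤ 0; row 2: entry -1 ≤ 0; row 3: (2/7)/(3/7) = 2/3. Minimum is 2/3 at row 3 (x_2 leaves); pivot element 3/7.
Divide row 3 by 3/7; eliminate column x_1 from the other rows.
After both pivots, the entry at the Z-row, column RHS is 161/6.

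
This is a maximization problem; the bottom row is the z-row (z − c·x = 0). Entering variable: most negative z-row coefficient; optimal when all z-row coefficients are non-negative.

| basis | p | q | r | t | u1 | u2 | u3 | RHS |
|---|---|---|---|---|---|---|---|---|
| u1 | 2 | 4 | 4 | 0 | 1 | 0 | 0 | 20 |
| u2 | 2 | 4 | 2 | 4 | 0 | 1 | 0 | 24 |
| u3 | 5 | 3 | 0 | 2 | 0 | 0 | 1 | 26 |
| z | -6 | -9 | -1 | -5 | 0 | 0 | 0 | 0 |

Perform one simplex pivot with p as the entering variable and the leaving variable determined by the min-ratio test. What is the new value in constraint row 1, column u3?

Ratio test on column p — row 1: 20/2 = 10; row 2: 24/2 = 12; row 3: 26/5 = 26/5. Minimum is 26/5 at row 3 (u3 leaves); pivot element 5.
Divide row 3 by 5; eliminate column p from the other rows.
Row 1 update in column u3: 0 − 2·(1/5) = -2/5.

-2/5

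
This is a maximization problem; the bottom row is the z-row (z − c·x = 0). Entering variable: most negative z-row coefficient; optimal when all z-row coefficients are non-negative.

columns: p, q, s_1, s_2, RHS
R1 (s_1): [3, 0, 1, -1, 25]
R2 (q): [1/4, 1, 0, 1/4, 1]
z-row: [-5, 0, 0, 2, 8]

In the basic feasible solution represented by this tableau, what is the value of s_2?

0

s_2 is not in the basis, so in the current basic feasible solution s_2 = 0.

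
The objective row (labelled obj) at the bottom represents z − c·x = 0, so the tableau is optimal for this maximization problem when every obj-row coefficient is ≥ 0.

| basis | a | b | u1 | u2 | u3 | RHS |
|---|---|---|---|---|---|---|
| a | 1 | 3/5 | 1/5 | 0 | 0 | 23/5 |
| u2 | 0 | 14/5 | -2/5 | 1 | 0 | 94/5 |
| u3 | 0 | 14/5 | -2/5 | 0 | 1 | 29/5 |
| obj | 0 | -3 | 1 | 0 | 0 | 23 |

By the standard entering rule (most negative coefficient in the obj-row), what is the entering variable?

b

Negative obj-row entries: b: -3.
The most negative is -3 in column b, so b enters.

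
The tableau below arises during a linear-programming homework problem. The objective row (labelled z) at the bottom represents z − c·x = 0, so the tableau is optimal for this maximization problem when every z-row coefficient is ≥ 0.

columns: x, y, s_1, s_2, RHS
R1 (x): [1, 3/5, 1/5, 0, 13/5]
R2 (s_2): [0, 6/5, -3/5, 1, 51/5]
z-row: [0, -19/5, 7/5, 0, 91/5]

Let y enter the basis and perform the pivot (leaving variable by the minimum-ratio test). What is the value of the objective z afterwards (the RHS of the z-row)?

104/3

Ratio test on column y — row 1: (13/5)/(3/5) = 13/3; row 2: (51/5)/(6/5) = 17/2. Minimum is 13/3 at row 1 (x leaves); pivot element 3/5.
Pivot on row 1; the z-row RHS becomes 91/5 − (-19/5)·(13/3) = 104/3.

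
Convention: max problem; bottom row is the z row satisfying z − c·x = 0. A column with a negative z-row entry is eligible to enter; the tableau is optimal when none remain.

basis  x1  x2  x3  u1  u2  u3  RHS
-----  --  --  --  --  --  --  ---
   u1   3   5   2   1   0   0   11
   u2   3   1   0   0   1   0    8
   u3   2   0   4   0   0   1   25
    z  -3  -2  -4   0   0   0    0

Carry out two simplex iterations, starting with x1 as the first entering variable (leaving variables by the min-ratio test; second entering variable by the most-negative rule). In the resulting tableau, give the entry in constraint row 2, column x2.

1/3

Ratio test on column x1 — row 1: 11/3 = 11/3; row 2: 8/3 = 8/3; row 3: 25/2 = 25/2. Minimum is 8/3 at row 2 (u2 leaves); pivot element 3.
Divide row 2 by 3; eliminate column x1 from the other rows.
Second iteration: most negative z-row entry is -4 in column x3, so x3 enters.
Ratio test on column x3 — row 1: 3/2 = 3/2; row 2: entry 0 ≤ 0; row 3: (59/3)/4 = 59/12. Minimum is 3/2 at row 1 (u1 leaves); pivot element 2.
Divide row 1 by 2; eliminate column x3 from the other rows.
After both pivots, the entry at constraint row 2, column x2 is 1/3.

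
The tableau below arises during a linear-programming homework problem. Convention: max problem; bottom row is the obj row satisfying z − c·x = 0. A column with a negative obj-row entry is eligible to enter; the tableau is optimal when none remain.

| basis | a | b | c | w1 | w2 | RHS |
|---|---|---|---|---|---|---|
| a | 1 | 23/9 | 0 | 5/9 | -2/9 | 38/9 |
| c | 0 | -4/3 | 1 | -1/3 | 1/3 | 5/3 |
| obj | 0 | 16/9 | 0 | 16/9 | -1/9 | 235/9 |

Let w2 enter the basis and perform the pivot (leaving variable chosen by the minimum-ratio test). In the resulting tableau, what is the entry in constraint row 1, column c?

Ratio test on column w2 — row 1: entry -2/9 ≤ 0; row 2: (5/3)/(1/3) = 5. Minimum is 5 at row 2 (c leaves); pivot element 1/3.
Divide row 2 by 1/3; eliminate column w2 from the other rows.
Row 1 update in column c: 0 − (-2/9)·3 = 2/3.

2/3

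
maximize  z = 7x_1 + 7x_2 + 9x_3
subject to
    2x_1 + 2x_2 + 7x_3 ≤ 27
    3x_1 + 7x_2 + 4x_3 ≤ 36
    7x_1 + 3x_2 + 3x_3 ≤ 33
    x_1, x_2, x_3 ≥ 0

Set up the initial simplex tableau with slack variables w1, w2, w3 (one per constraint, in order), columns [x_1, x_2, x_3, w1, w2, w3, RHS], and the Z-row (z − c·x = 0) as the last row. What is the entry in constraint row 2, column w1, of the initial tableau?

Slack w1 belongs to constraint 1; its column is the unit vector e_1, so the entry in row 2 is 0.

0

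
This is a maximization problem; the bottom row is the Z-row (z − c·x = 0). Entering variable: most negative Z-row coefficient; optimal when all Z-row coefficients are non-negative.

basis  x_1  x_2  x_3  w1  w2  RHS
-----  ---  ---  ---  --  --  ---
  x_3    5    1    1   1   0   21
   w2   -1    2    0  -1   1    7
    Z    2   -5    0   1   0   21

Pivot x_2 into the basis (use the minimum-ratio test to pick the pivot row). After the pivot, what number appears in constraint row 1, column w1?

3/2

Ratio test on column x_2 — row 1: 21/1 = 21; row 2: 7/2 = 7/2. Minimum is 7/2 at row 2 (w2 leaves); pivot element 2.
Divide row 2 by 2; eliminate column x_2 from the other rows.
Row 1 update in column w1: 1 − 1·(-1/2) = 3/2.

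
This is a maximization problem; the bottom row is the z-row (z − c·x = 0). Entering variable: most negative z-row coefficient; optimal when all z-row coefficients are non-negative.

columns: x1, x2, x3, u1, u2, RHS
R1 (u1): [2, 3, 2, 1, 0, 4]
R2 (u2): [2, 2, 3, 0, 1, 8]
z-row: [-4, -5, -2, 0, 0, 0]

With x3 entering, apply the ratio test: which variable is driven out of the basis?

u1

Column x3 entries and ratios — u1: 4/2 = 2; u2: 8/3 = 8/3.
Smallest ratio is 2 in the row of u1, so u1 leaves.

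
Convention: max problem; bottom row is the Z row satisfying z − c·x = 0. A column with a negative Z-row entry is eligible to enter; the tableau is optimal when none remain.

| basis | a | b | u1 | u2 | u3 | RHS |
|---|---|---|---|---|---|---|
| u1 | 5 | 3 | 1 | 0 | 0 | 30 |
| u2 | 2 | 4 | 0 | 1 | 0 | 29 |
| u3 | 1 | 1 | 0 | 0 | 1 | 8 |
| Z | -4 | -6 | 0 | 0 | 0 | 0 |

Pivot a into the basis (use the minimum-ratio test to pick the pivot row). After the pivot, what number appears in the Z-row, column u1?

4/5

Ratio test on column a — row 1: 30/5 = 6; row 2: 29/2 = 29/2; row 3: 8/1 = 8. Minimum is 6 at row 1 (u1 leaves); pivot element 5.
Divide row 1 by 5; eliminate column a from the other rows.
Z-row update in column u1: 0 − (-4)·(1/5) = 4/5.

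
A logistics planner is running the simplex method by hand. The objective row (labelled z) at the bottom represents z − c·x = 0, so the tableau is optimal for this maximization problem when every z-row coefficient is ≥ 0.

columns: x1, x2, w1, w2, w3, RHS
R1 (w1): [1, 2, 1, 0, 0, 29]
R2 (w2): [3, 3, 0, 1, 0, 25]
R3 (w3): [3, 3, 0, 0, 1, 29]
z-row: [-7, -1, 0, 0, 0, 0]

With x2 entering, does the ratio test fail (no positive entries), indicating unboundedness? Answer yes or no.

no

Column x2 has positive entries in row(s) 1, 2, 3, so the ratio test bounds it — not unbounded.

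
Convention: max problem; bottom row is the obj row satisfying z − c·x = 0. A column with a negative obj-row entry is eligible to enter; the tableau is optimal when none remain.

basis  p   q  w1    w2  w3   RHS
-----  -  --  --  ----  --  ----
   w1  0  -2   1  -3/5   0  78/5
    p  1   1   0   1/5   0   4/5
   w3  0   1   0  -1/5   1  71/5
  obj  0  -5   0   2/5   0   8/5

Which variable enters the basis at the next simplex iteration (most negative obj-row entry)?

q

Negative obj-row entries: q: -5.
The most negative is -5 in column q, so q enters.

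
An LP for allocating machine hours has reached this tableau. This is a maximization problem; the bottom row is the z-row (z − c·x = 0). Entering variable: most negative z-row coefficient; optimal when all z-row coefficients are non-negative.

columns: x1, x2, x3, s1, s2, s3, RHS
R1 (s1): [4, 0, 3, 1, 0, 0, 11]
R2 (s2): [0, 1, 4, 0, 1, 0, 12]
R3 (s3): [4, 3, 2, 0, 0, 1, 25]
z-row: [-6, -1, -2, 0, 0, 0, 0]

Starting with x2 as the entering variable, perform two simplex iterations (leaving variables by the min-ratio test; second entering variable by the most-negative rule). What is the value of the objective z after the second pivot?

Ratio test on column x2 — row 1: entry 0 ≤ 0; row 2: 12/1 = 12; row 3: 25/3 = 25/3. Minimum is 25/3 at row 3 (s3 leaves); pivot element 3.
Pivot on row 3; the z-row RHS becomes 0 − (-1)·(25/3) = 25/3.
Next entering variable (most negative z-row entry -14/3): x1.
Ratio test on column x1 — row 1: 11/4 = 11/4; row 2: entry -4/3 ≤ 0; row 3: (25/3)/(4/3) = 25/4. Minimum is 11/4 at row 1 (s1 leaves); pivot element 4.
After the second pivot the z-row RHS is 25/3 − (-14/3)·(11/4) = 127/6.

127/6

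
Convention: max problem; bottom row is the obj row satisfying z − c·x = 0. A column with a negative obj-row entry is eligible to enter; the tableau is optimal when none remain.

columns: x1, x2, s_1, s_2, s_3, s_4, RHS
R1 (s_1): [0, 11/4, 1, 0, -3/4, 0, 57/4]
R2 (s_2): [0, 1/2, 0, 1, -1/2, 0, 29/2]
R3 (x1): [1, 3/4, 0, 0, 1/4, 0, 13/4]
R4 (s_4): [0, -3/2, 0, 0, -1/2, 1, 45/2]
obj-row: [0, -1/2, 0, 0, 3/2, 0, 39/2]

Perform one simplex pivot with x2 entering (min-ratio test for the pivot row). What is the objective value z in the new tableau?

65/3

Ratio test on column x2 — row 1: (57/4)/(11/4) = 57/11; row 2: (29/2)/(1/2) = 29; row 3: (13/4)/(3/4) = 13/3; row 4: entry -3/2 ≤ 0. Minimum is 13/3 at row 3 (x1 leaves); pivot element 3/4.
Pivot on row 3; the obj-row RHS becomes 39/2 − (-1/2)·(13/3) = 65/3.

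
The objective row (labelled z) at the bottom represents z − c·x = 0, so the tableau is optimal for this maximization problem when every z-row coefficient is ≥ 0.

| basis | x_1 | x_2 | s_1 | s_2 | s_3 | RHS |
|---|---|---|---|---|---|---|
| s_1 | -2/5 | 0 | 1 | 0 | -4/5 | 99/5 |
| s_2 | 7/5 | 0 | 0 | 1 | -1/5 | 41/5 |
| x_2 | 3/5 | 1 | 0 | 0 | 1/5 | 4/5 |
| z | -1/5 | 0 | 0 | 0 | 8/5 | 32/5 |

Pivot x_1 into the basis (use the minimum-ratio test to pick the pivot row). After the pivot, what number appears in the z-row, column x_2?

Ratio test on column x_1 — row 1: entry -2/5 ≤ 0; row 2: (41/5)/(7/5) = 41/7; row 3: (4/5)/(3/5) = 4/3. Minimum is 4/3 at row 3 (x_2 leaves); pivot element 3/5.
Divide row 3 by 3/5; eliminate column x_1 from the other rows.
z-row update in column x_2: 0 − (-1/5)·(5/3) = 1/3.

1/3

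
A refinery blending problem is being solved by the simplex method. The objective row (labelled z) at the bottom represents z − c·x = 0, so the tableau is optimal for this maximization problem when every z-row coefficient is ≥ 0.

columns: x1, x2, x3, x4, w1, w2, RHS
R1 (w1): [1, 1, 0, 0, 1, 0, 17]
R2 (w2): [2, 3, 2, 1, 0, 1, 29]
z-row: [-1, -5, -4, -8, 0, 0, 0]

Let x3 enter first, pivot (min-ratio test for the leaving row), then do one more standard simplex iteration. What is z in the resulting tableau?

232

Ratio test on column x3 — row 1: entry 0 ≤ 0; row 2: 29/2 = 29/2. Minimum is 29/2 at row 2 (w2 leaves); pivot element 2.
Pivot on row 2; the z-row RHS becomes 0 − (-4)·(29/2) = 58.
Next entering variable (most negative z-row entry -6): x4.
Ratio test on column x4 — row 1: entry 0 ≤ 0; row 2: (29/2)/(1/2) = 29. Minimum is 29 at row 2 (x3 leaves); pivot element 1/2.
After the second pivot the z-row RHS is 58 − (-6)·29 = 232.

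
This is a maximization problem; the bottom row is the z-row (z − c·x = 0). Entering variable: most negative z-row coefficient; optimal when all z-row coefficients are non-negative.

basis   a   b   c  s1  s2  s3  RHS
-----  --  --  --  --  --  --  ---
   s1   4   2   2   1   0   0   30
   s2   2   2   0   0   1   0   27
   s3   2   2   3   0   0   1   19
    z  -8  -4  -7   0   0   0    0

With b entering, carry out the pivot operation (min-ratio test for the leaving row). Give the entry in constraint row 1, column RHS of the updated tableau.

11

Ratio test on column b — row 1: 30/2 = 15; row 2: 27/2 = 27/2; row 3: 19/2 = 19/2. Minimum is 19/2 at row 3 (s3 leaves); pivot element 2.
Divide row 3 by 2; eliminate column b from the other rows.
Row 1 update in column RHS: 30 − 2·(19/2) = 11.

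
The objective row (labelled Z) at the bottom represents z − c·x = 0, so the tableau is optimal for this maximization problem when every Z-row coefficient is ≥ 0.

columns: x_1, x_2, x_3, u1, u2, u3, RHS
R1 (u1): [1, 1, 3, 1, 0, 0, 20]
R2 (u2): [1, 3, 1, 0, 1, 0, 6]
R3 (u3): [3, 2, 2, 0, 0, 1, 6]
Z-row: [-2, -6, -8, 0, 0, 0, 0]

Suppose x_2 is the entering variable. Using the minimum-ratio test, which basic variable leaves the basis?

Column x_2 entries and ratios — u1: 20/1 = 20; u2: 6/3 = 2; u3: 6/2 = 3.
Smallest ratio is 2 in the row of u2, so u2 leaves.

u2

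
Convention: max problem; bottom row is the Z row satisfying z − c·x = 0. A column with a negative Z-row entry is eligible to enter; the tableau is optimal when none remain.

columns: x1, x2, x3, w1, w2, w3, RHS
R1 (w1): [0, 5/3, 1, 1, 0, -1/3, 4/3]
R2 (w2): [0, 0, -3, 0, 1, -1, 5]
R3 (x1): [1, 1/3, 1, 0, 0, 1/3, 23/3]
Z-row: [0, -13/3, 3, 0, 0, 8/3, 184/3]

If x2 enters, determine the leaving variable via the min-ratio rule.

w1

Column x2 entries and ratios — w1: (4/3)/(5/3) = 4/5; w2: 0 ≤ 0, skip; x1: (23/3)/(1/3) = 23.
Smallest ratio is 4/5 in the row of w1, so w1 leaves.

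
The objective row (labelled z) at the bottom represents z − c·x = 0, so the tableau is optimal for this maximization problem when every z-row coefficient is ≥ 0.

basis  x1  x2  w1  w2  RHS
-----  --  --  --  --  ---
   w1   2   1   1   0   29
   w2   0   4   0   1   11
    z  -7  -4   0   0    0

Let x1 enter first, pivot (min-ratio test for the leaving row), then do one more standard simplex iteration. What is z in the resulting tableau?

Ratio test on column x1 — row 1: 29/2 = 29/2; row 2: entry 0 ≤ 0. Minimum is 29/2 at row 1 (w1 leaves); pivot element 2.
Pivot on row 1; the z-row RHS becomes 0 − (-7)·(29/2) = 203/2.
Next entering variable (most negative z-row entry -1/2): x2.
Ratio test on column x2 — row 1: (29/2)/(1/2) = 29; row 2: 11/4 = 11/4. Minimum is 11/4 at row 2 (w2 leaves); pivot element 4.
After the second pivot the z-row RHS is 203/2 − (-1/2)·(11/4) = 823/8.

823/8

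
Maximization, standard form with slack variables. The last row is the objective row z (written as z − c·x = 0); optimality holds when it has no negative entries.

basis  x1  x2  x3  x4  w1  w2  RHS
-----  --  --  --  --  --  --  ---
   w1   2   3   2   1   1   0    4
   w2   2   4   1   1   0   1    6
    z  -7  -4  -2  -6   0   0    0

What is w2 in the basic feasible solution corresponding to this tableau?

6

w2 is basic (row 2); its value is the RHS of that row, 6.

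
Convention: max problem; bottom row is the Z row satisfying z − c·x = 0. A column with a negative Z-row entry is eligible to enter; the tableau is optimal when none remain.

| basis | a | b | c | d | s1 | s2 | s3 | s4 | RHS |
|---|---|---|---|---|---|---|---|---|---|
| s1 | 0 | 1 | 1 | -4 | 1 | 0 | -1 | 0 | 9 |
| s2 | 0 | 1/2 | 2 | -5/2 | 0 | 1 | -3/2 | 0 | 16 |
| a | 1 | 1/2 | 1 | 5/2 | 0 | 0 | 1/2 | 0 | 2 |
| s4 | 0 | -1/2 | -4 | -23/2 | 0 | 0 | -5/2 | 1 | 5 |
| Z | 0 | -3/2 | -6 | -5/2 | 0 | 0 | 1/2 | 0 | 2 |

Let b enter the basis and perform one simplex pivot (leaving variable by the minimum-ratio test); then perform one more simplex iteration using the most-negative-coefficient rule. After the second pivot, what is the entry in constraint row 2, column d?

-15/2

Ratio test on column b — row 1: 9/1 = 9; row 2: 16/(1/2) = 32; row 3: 2/(1/2) = 4; row 4: entry -1/2 ≤ 0. Minimum is 4 at row 3 (a leaves); pivot element 1/2.
Divide row 3 by 1/2; eliminate column b from the other rows.
Second iteration: most negative Z-row entry is -3 in column c, so c enters.
Ratio test on column c — row 1: entry -1 ≤ 0; row 2: 14/1 = 14; row 3: 4/2 = 2; row 4: entry -3 ≤ 0. Minimum is 2 at row 3 (b leaves); pivot element 2.
Divide row 3 by 2; eliminate column c from the other rows.
After both pivots, the entry at constraint row 2, column d is -15/2.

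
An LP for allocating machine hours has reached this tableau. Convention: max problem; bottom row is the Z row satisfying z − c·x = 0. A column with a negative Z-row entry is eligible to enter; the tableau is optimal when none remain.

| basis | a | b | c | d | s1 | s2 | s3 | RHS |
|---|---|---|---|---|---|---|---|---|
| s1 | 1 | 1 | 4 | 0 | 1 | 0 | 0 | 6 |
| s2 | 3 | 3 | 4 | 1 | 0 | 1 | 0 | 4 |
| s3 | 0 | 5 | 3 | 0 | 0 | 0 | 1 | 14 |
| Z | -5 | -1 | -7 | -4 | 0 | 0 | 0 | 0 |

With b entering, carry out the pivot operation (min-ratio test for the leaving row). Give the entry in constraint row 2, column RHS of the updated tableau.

4/3

Ratio test on column b — row 1: 6/1 = 6; row 2: 4/3 = 4/3; row 3: 14/5 = 14/5. Minimum is 4/3 at row 2 (s2 leaves); pivot element 3.
Divide row 2 by 3; eliminate column b from the other rows.
In the new row 2, the RHS entry is the old entry divided by the pivot: 4/3 = 4/3.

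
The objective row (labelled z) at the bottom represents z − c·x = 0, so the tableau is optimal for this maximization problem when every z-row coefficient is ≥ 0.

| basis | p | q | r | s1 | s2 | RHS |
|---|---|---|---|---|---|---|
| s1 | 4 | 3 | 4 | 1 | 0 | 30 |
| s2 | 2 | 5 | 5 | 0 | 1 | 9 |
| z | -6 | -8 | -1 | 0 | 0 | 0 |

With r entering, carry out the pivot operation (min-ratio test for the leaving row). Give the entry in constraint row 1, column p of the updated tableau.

Ratio test on column r — row 1: 30/4 = 15/2; row 2: 9/5 = 9/5. Minimum is 9/5 at row 2 (s2 leaves); pivot element 5.
Divide row 2 by 5; eliminate column r from the other rows.
Row 1 update in column p: 4 − 4·(2/5) = 12/5.

12/5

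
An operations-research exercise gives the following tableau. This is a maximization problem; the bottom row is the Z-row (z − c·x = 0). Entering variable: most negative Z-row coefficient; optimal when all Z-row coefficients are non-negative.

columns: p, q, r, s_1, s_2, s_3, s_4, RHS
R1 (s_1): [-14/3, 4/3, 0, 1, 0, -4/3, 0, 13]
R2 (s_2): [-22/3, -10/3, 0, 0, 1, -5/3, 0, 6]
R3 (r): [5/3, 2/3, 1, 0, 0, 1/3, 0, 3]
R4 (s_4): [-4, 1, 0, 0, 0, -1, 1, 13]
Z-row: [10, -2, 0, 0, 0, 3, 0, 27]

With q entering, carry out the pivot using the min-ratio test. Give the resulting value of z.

36

Ratio test on column q — row 1: 13/(4/3) = 39/4; row 2: entry -10/3 ≤ 0; row 3: 3/(2/3) = 9/2; row 4: 13/1 = 13. Minimum is 9/2 at row 3 (r leaves); pivot element 2/3.
Pivot on row 3; the Z-row RHS becomes 27 − (-2)·(9/2) = 36.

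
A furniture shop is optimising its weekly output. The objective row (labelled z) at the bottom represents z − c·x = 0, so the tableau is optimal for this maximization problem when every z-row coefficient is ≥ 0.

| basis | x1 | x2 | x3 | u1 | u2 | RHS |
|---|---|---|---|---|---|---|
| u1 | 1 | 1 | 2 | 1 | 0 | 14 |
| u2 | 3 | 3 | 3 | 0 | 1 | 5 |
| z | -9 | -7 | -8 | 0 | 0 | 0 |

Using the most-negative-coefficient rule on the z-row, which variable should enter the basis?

x1

Negative z-row entries: x1: -9, x2: -7, x3: -8.
The most negative is -9 in column x1, so x1 enters.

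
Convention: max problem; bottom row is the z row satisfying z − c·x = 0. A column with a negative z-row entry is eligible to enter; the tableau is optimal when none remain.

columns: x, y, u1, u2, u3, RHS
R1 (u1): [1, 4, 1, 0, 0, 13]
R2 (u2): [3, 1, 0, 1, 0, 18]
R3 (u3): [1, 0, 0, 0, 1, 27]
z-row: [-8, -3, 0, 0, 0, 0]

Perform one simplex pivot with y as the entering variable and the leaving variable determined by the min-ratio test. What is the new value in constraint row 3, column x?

Ratio test on column y — row 1: 13/4 = 13/4; row 2: 18/1 = 18; row 3: entry 0 ≤ 0. Minimum is 13/4 at row 1 (u1 leaves); pivot element 4.
Divide row 1 by 4; eliminate column y from the other rows.
Row 3 update in column x: 1 − 0·(1/4) = 1.

1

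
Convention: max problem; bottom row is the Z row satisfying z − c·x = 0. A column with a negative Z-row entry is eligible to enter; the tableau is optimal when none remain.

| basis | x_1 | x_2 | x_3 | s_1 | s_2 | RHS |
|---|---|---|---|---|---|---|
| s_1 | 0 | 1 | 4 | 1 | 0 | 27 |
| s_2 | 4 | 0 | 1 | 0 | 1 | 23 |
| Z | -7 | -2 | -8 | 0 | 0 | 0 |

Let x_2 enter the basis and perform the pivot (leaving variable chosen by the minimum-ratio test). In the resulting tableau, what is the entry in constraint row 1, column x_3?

4

Ratio test on column x_2 — row 1: 27/1 = 27; row 2: entry 0 ≤ 0. Minimum is 27 at row 1 (s_1 leaves); pivot element 1.
Divide row 1 by 1; eliminate column x_2 from the other rows.
In the new row 1, the x_3 entry is the old entry divided by the pivot: 4/1 = 4.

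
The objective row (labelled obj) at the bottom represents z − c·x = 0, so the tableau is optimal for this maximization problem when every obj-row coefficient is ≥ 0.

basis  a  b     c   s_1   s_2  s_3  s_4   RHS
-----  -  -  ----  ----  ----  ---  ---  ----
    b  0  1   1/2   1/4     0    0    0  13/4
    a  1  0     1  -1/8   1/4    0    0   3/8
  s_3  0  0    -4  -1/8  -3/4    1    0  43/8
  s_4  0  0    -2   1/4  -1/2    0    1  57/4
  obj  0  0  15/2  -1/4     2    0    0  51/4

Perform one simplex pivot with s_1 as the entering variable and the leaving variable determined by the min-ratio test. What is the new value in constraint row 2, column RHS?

2

Ratio test on column s_1 — row 1: (13/4)/(1/4) = 13; row 2: entry -1/8 ≤ 0; row 3: entry -1/8 ≤ 0; row 4: (57/4)/(1/4) = 57. Minimum is 13 at row 1 (b leaves); pivot element 1/4.
Divide row 1 by 1/4; eliminate column s_1 from the other rows.
Row 2 update in column RHS: 3/8 − (-1/8)·13 = 2.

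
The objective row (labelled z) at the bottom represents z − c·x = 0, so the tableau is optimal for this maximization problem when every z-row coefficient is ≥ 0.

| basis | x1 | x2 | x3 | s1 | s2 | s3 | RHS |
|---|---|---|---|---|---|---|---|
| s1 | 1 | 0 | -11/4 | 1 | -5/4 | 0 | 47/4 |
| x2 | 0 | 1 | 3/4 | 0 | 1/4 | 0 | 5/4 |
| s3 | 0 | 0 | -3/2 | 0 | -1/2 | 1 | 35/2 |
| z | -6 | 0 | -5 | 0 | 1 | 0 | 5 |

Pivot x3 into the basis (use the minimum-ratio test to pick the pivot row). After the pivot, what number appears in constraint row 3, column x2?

2

Ratio test on column x3 — row 1: entry -11/4 ≤ 0; row 2: (5/4)/(3/4) = 5/3; row 3: entry -3/2 ≤ 0. Minimum is 5/3 at row 2 (x2 leaves); pivot element 3/4.
Divide row 2 by 3/4; eliminate column x3 from the other rows.
Row 3 update in column x2: 0 − (-3/2)·(4/3) = 2.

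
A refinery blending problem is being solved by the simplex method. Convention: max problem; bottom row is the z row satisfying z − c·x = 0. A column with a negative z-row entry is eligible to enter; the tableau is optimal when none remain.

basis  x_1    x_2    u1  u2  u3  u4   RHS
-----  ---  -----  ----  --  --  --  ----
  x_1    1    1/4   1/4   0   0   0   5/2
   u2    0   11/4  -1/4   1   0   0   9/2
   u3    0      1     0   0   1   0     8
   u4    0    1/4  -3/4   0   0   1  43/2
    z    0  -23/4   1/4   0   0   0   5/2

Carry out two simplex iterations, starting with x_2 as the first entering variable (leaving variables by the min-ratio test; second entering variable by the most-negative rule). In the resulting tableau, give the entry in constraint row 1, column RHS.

23/3

Ratio test on column x_2 — row 1: (5/2)/(1/4) = 10; row 2: (9/2)/(11/4) = 18/11; row 3: 8/1 = 8; row 4: (43/2)/(1/4) = 86. Minimum is 18/11 at row 2 (u2 leaves); pivot element 11/4.
Divide row 2 by 11/4; eliminate column x_2 from the other rows.
Second iteration: most negative z-row entry is -3/11 in column u1, so u1 enters.
Ratio test on column u1 — row 1: (23/11)/(3/11) = 23/3; row 2: entry -1/11 ≤ 0; row 3: (70/11)/(1/11) = 70; row 4: entry -8/11 ≤ 0. Minimum is 23/3 at row 1 (x_1 leaves); pivot element 3/11.
Divide row 1 by 3/11; eliminate column u1 from the other rows.
After both pivots, the entry at constraint row 1, column RHS is 23/3.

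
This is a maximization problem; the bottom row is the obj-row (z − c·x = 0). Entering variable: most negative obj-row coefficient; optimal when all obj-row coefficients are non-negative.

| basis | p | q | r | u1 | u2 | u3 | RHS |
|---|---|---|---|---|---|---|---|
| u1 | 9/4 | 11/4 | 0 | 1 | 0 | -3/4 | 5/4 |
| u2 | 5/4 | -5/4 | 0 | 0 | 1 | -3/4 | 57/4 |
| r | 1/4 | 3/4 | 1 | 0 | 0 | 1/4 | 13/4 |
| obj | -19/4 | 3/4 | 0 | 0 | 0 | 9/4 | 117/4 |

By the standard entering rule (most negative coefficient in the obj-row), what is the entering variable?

p

Negative obj-row entries: p: -19/4.
The most negative is -19/4 in column p, so p enters.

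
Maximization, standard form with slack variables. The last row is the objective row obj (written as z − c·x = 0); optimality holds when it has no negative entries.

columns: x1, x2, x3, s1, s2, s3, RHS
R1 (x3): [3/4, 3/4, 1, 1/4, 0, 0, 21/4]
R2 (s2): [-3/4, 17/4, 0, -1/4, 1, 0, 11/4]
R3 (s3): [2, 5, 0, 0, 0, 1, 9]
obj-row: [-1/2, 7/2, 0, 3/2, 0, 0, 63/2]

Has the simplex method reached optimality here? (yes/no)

no

The obj-row has a negative entry -1/2 in column x1, so it is not optimal.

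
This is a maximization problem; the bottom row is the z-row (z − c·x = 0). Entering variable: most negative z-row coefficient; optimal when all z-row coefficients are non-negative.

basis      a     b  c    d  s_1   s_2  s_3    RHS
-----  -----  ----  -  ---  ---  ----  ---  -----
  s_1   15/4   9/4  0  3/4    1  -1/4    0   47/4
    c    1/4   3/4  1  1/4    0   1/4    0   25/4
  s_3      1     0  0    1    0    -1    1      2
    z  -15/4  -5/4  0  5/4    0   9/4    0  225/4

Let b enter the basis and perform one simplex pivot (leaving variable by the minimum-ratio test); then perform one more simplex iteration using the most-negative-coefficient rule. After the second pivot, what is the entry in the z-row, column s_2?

Ratio test on column b — row 1: (47/4)/(9/4) = 47/9; row 2: (25/4)/(3/4) = 25/3; row 3: entry 0 ≤ 0. Minimum is 47/9 at row 1 (s_1 leaves); pivot element 9/4.
Divide row 1 by 9/4; eliminate column b from the other rows.
Second iteration: most negative z-row entry is -5/3 in column a, so a enters.
Ratio test on column a — row 1: (47/9)/(5/3) = 47/15; row 2: entry -1 ≤ 0; row 3: 2/1 = 2. Minimum is 2 at row 3 (s_3 leaves); pivot element 1.
Divide row 3 by 1; eliminate column a from the other rows.
After both pivots, the entry at the z-row, column s_2 is 4/9.

4/9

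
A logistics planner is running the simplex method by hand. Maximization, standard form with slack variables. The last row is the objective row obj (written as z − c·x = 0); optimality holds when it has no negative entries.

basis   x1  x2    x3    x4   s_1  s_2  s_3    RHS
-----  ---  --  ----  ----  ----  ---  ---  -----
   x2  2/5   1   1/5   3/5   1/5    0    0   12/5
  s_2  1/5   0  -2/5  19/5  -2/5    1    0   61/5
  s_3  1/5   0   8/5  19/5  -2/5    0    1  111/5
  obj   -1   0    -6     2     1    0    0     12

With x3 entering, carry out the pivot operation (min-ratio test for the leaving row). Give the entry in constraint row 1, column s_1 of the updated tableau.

1

Ratio test on column x3 — row 1: (12/5)/(1/5) = 12; row 2: entry -2/5 ≤ 0; row 3: (111/5)/(8/5) = 111/8. Minimum is 12 at row 1 (x2 leaves); pivot element 1/5.
Divide row 1 by 1/5; eliminate column x3 from the other rows.
In the new row 1, the s_1 entry is the old entry divided by the pivot: (1/5)/(1/5) = 1.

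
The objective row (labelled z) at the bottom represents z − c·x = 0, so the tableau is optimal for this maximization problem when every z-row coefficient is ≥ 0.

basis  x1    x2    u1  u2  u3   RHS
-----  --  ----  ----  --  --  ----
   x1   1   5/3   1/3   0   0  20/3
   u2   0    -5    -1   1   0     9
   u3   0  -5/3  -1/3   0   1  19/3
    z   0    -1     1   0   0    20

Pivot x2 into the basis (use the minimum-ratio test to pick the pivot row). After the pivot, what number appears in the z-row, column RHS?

Ratio test on column x2 — row 1: (20/3)/(5/3) = 4; row 2: entry -5 ≤ 0; row 3: entry -5/3 ≤ 0. Minimum is 4 at row 1 (x1 leaves); pivot element 5/3.
Divide row 1 by 5/3; eliminate column x2 from the other rows.
z-row update in column RHS: 20 − (-1)·4 = 24.

24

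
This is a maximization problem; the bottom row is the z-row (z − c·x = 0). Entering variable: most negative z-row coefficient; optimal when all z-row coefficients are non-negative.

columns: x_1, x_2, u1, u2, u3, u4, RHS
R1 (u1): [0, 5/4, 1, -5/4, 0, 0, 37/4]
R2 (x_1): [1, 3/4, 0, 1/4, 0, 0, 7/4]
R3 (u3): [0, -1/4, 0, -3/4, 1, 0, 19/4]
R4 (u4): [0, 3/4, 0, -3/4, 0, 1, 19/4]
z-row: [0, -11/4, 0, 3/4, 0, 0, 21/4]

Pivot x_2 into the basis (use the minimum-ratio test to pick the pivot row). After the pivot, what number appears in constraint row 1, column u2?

Ratio test on column x_2 — row 1: (37/4)/(5/4) = 37/5; row 2: (7/4)/(3/4) = 7/3; row 3: entry -1/4 ≤ 0; row 4: (19/4)/(3/4) = 19/3. Minimum is 7/3 at row 2 (x_1 leaves); pivot element 3/4.
Divide row 2 by 3/4; eliminate column x_2 from the other rows.
Row 1 update in column u2: -5/4 − (5/4)·(1/3) = -5/3.

-5/3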